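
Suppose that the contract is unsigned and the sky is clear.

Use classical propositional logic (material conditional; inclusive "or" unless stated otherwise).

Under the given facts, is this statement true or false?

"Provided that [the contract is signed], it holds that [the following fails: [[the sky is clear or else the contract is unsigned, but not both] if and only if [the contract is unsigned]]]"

true

Let P = "the contract is signed" (False), Q = "the sky is overcast" (False).
This is P -> not ((not Q xor not P) iff not P).

not Q = not False = True
not P = not False = True
not Q xor not P = True xor True = False
not P = not False = True
(not Q xor not P) iff not P = False iff True = False
not ((not Q xor not P) iff not P) = not False = True
P -> not ((not Q xor not P) iff not P) = False -> True = True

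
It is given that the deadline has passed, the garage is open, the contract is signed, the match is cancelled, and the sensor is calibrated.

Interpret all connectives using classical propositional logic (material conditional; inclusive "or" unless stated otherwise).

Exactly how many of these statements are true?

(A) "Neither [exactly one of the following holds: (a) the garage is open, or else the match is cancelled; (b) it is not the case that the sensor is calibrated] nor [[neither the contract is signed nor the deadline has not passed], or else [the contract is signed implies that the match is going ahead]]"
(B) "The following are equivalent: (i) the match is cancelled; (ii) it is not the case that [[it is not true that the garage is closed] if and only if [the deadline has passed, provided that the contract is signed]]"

0

Let P = "the garage is closed" (False), H = "the match is cancelled" (True), S = "the sensor is calibrated" (True), G = "the contract is signed" (True), W = "the deadline has passed" (True).

(A): This is ((not P or H) xor not S) nor ((G nor not W) or (G -> not H)).

not P = not False = True
not P or H = True or True = True
not S = not True = False
(not P or H) xor not S = True xor False = True
not W = not True = False
G nor not W = True nor False = False
not H = not True = False
G -> not H = True -> False = False
(G nor not W) or (G -> not H) = False or False = False
((not P or H) xor not S) nor ((G nor not W) or (G -> not H)) = True nor False = False
Hence (A) is false.

(B): Formalization: H iff not (not P iff (G -> W))

not P = not False = True
G -> W = True -> True = True
not P iff (G -> W) = True iff True = True
not (not P iff (G -> W)) = not True = False
H iff not (not P iff (G -> W)) = True iff False = False
Thus (B) is false.

True statements: 0 (none).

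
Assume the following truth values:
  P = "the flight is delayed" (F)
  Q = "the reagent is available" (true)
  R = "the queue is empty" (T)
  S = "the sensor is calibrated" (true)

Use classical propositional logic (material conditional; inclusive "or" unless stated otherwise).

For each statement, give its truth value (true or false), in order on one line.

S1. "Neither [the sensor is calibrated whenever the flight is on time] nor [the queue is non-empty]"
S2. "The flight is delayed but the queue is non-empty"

S1 F; S2 F

S1: Parsed as (not P -> S) nor not R

not P = not False = True
not P -> S = True -> True = True
not R = not True = False
(not P -> S) nor not R = True nor False = False
Hence S1 is false.

S2: Parsed as P and not R

not R = not True = False
P and not R = False and False = False
So S2 is false.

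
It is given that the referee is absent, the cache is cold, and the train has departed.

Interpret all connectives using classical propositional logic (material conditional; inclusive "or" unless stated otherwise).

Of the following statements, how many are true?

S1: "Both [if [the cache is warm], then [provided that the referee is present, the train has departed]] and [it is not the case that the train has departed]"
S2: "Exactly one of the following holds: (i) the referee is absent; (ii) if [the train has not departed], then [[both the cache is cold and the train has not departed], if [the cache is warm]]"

0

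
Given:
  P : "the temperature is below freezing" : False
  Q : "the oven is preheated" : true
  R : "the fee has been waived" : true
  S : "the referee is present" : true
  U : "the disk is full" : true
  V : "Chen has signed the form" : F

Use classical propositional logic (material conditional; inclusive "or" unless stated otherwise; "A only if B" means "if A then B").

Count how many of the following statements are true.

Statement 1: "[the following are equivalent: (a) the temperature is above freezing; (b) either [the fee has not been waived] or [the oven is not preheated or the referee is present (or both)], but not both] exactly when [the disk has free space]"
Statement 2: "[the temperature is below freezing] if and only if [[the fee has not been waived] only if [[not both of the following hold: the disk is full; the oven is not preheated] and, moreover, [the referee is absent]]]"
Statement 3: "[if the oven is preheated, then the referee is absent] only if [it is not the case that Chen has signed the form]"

Statement 1: Parsed as (¬P ↔ (¬R ⊕ (¬Q ∨ S))) ↔ ¬U

¬P = ¬F = T
¬R = ¬T = F
¬Q = ¬T = F
¬Q ∨ S = F ∨ T = T
¬R ⊕ (¬Q ∨ S) = F ⊕ T = T
¬P ↔ (¬R ⊕ (¬Q ∨ S)) = T ↔ T = T
¬U = ¬T = F
(¬P ↔ (¬R ⊕ (¬Q ∨ S))) ↔ ¬U = T ↔ F = F
Hence Statement 1 is false.

Statement 2: Parsed as P ↔ (¬R → ((U ↑ ¬Q) ∧ ¬S))

¬R = ¬T = F
¬Q = ¬T = F
U ↑ ¬Q = T ↑ F = T
¬S = ¬T = F
(U ↑ ¬Q) ∧ ¬S = T ∧ F = F
¬R → ((U ↑ ¬Q) ∧ ¬S) = F → F = T
P ↔ (¬R → ((U ↑ ¬Q) ∧ ¬S)) = F ↔ T = F
Hence Statement 2 is false.

Statement 3: Formalization: (Q → ¬S) → ¬V

¬S = ¬T = F
Q → ¬S = T → F = F
¬V = ¬F = T
(Q → ¬S) → ¬V = F → T = T
So Statement 3 is true.

1 of the 3 statements is true (Statement 3).

1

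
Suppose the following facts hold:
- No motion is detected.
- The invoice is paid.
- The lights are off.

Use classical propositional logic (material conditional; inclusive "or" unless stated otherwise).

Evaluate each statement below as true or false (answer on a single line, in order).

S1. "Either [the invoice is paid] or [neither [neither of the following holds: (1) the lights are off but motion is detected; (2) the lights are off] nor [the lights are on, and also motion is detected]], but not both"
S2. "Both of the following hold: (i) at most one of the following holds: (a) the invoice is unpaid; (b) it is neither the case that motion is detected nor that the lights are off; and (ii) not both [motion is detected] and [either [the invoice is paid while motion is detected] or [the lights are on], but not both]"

S1 false / S2 true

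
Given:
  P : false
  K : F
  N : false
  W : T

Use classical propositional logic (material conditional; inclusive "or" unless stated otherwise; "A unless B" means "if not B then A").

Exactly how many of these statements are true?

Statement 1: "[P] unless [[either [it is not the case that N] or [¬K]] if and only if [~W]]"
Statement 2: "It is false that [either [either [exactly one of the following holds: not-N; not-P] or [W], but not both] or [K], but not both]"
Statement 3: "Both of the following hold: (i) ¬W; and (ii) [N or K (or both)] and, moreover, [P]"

Statement 1: Formalization: P | ((~N | ~K) <-> ~W)

~N = ~F = T
~K = ~F = T
~N | ~K = T | T = T
~W = ~T = F
(~N | ~K) <-> ~W = T <-> F = F
P | ((~N | ~K) <-> ~W) = F | F = F
Thus Statement 1 is false.

Statement 2: Formalization: ~(((~N xor ~P) xor W) xor K)

~N = ~F = T
~P = ~F = T
~N xor ~P = T xor T = F
(~N xor ~P) xor W = F xor T = T
((~N xor ~P) xor W) xor K = T xor F = T
~(((~N xor ~P) xor W) xor K) = ~T = F
Thus Statement 2 is false.

Statement 3: In symbols: ~W & ((N | K) & P)

~W = ~T = F
N | K = F | F = F
(N | K) & P = F & F = F
~W & ((N | K) & P) = F & F = F
Thus Statement 3 is false.

0 of the 3 statements are true (none).

0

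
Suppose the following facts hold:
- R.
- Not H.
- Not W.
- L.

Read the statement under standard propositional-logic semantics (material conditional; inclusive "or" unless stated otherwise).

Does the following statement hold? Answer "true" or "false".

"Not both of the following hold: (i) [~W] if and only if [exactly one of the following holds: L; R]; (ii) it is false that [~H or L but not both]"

True.

Formalization: (¬W ↔ (L ⊕ R)) ↑ ¬(¬H ⊕ L)

¬W = ¬F = T
L ⊕ R = T ⊕ T = F
¬W ↔ (L ⊕ R) = T ↔ F = F
¬H = ¬F = T
¬H ⊕ L = T ⊕ T = F
¬(¬H ⊕ L) = ¬F = T
(¬W ↔ (L ⊕ R)) ↑ ¬(¬H ⊕ L) = F ↑ T = T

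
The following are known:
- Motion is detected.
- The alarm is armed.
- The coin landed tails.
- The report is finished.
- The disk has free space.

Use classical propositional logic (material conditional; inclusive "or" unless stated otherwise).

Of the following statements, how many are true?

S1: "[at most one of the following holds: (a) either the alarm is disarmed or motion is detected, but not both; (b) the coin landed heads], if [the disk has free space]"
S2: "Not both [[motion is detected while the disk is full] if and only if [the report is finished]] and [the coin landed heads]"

2

Let U = "the disk is full" (F), Q = "the alarm is armed" (T), P = "motion is detected" (T), R = "the coin landed heads" (F), S = "the report is finished" (T).

S1: This is ~U -> ((~Q xor P) nand R).

~U = ~F = T
~Q = ~T = F
~Q xor P = F xor T = T
(~Q xor P) nand R = T nand F = T
~U -> ((~Q xor P) nand R) = T -> T = T
Hence S1 is true.

S2: This is ((P & U) <-> S) nand R.

P & U = T & F = F
(P & U) <-> S = F <-> T = F
((P & U) <-> S) nand R = F nand F = T
Thus S2 is true.

2 of the 2 statements are true (S1, S2).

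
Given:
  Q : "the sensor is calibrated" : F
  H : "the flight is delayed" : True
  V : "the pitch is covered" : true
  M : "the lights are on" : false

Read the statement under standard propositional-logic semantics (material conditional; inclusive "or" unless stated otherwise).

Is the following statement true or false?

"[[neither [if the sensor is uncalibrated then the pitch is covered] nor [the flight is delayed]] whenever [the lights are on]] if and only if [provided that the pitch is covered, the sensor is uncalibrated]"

True

Values: M=False, Q=False, V=True, H=True.
In symbols: (M -> ((not Q -> V) nor H)) iff (V -> not Q)

not Q = not False = True
not Q -> V = True -> True = True
(not Q -> V) nor H = True nor True = False
M -> ((not Q -> V) nor H) = False -> False = True
not Q = not False = True
V -> not Q = True -> True = True
(M -> ((not Q -> V) nor H)) iff (V -> not Q) = True iff True = True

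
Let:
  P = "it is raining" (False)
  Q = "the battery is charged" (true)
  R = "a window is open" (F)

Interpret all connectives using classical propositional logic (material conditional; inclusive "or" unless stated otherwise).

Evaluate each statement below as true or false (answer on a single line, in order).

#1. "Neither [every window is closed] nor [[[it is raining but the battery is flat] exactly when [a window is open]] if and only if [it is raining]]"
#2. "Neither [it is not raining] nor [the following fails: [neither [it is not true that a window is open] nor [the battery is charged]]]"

#1 False, #2 False

#1: Parsed as ¬R ↓ (((P ∧ ¬Q) ↔ R) ↔ P)

¬R = ¬F = T
¬Q = ¬T = F
P ∧ ¬Q = F ∧ F = F
(P ∧ ¬Q) ↔ R = F ↔ F = T
((P ∧ ¬Q) ↔ R) ↔ P = T ↔ F = F
¬R ↓ (((P ∧ ¬Q) ↔ R) ↔ P) = T ↓ F = F
Hence #1 is false.

#2: In symbols: ¬P ↓ ¬(¬R ↓ Q)

¬P = ¬F = T
¬R = ¬F = T
¬R ↓ Q = T ↓ T = F
¬(¬R ↓ Q) = ¬F = T
¬P ↓ ¬(¬R ↓ Q) = T ↓ T = F
Hence #2 is false.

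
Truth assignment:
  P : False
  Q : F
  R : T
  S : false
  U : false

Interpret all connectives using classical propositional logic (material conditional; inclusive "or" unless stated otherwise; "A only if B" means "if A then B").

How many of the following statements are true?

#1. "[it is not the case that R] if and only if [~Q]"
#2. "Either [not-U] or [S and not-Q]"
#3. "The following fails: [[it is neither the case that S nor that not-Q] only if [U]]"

1

#1: This is ¬R ↔ ¬Q.

¬R = ¬T = F
¬Q = ¬F = T
¬R ↔ ¬Q = F ↔ T = F
Thus #1 is false.

#2: Parsed as ¬U ∨ (S ∧ ¬Q)

¬U = ¬F = T
¬Q = ¬F = T
S ∧ ¬Q = F ∧ T = F
¬U ∨ (S ∧ ¬Q) = T ∨ F = T
Hence #2 is true.

#3: Formalization: ¬((S ↓ ¬Q) → U)

¬Q = ¬F = T
S ↓ ¬Q = F ↓ T = F
(S ↓ ¬Q) → U = F → F = T
¬((S ↓ ¬Q) → U) = ¬T = F
So #3 is false.

True statements: 1 (#2).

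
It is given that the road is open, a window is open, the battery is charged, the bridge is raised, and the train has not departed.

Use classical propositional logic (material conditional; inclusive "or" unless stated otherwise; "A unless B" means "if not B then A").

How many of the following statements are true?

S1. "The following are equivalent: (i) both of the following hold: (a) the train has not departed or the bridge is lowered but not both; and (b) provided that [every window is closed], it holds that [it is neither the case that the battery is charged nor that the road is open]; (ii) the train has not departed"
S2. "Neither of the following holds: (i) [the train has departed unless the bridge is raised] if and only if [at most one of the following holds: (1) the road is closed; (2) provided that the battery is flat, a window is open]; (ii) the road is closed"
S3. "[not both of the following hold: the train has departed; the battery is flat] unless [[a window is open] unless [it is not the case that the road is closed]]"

Let U = "the train has departed" (F), S = "the bridge is raised" (T), Q = "a window is open" (T), R = "the battery is charged" (T), P = "the road is closed" (F).

S1: Parsed as ((¬U ⊕ ¬S) ∧ (¬Q → (R ↓ ¬P))) ↔ ¬U

¬U = ¬F = T
¬S = ¬T = F
¬U ⊕ ¬S = T ⊕ F = T
¬Q = ¬T = F
¬P = ¬F = T
R ↓ ¬P = T ↓ T = F
¬Q → (R ↓ ¬P) = F → F = T
(¬U ⊕ ¬S) ∧ (¬Q → (R ↓ ¬P)) = T ∧ T = T
¬U = ¬F = T
((¬U ⊕ ¬S) ∧ (¬Q → (R ↓ ¬P))) ↔ ¬U = T ↔ T = T
Hence S1 is true.

S2: In symbols: ((U ∨ S) ↔ (P ↑ (¬R → Q))) ↓ P

U ∨ S = F ∨ T = T
¬R = ¬T = F
¬R → Q = F → T = T
P ↑ (¬R → Q) = F ↑ T = T
(U ∨ S) ↔ (P ↑ (¬R → Q)) = T ↔ T = T
((U ∨ S) ↔ (P ↑ (¬R → Q))) ↓ P = T ↓ F = F
So S2 is false.

S3: Parsed as (U ↑ ¬R) ∨ (Q ∨ ¬P)

¬R = ¬T = F
U ↑ ¬R = F ↑ F = T
¬P = ¬F = T
Q ∨ ¬P = T ∨ T = T
(U ↑ ¬R) ∨ (Q ∨ ¬P) = T ∨ T = T
Hence S3 is true.

Count: 2.

2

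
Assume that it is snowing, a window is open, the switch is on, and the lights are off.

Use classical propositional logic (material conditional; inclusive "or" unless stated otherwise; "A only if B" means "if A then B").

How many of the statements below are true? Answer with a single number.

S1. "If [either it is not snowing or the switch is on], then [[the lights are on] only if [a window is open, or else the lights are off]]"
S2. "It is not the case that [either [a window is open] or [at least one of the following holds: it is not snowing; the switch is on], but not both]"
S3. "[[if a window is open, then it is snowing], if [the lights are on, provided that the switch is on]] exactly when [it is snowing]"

Let M = "it is snowing" (T), W = "the switch is on" (T), N = "the lights are on" (F), K = "a window is open" (T).

S1: Parsed as (~M | W) -> (N -> (K | ~N))

~M = ~T = F
~M | W = F | T = T
~N = ~F = T
K | ~N = T | T = T
N -> (K | ~N) = F -> T = T
(~M | W) -> (N -> (K | ~N)) = T -> T = T
So S1 is true.

S2: In symbols: ~(K xor (~M | W))

~M = ~T = F
~M | W = F | T = T
K xor (~M | W) = T xor T = F
~(K xor (~M | W)) = ~F = T
Hence S2 is true.

S3: This is ((W -> N) -> (K -> M)) <-> M.

W -> N = T -> F = F
K -> M = T -> T = T
(W -> N) -> (K -> M) = F -> T = T
((W -> N) -> (K -> M)) <-> M = T <-> T = T
So S3 is true.

True statements: 3.

3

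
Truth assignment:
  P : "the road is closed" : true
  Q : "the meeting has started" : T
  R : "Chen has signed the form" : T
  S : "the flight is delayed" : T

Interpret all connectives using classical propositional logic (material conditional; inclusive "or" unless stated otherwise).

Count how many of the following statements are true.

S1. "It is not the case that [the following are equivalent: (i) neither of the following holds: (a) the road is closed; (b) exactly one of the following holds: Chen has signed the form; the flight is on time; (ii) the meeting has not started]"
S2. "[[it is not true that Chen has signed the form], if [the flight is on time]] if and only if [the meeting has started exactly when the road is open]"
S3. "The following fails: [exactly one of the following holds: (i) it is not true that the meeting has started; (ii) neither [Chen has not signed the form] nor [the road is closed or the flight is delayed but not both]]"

S1: In symbols: not ((P nor (R xor not S)) iff not Q)

not S = not True = False
R xor not S = True xor False = True
P nor (R xor not S) = True nor True = False
not Q = not True = False
(P nor (R xor not S)) iff not Q = False iff False = True
not ((P nor (R xor not S)) iff not Q) = not True = False
Hence S1 is false.

S2: In symbols: (not S -> not R) iff (Q iff not P)

not S = not True = False
not R = not True = False
not S -> not R = False -> False = True
not P = not True = False
Q iff not P = True iff False = False
(not S -> not R) iff (Q iff not P) = True iff False = False
Thus S2 is false.

S3: In symbols: not (not Q xor (not R nor (P xor S)))

not Q = not True = False
not R = not True = False
P xor S = True xor True = False
not R nor (P xor S) = False nor False = True
not Q xor (not R nor (P xor S)) = False xor True = True
not (not Q xor (not R nor (P xor S))) = not True = False
So S3 is false.

Count: 0.

0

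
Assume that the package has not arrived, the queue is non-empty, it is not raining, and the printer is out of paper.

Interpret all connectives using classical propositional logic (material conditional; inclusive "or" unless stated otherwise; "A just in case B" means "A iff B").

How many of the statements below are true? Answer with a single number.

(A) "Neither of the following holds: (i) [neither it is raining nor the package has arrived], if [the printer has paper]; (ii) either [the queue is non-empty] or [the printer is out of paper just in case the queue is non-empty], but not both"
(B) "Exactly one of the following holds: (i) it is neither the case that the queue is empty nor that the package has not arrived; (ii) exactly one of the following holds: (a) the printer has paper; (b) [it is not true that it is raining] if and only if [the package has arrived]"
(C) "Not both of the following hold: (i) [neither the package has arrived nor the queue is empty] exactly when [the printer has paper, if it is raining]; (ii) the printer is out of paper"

Let S = "the printer has paper" (False), R = "it is raining" (False), P = "the package has arrived" (False), Q = "the queue is empty" (False).

(A): In symbols: (S -> (R nor P)) nor (not Q xor (not S iff not Q))

R nor P = False nor False = True
S -> (R nor P) = False -> True = True
not Q = not False = True
not S = not False = True
not Q = not False = True
not S iff not Q = True iff True = True
not Q xor (not S iff not Q) = True xor True = False
(S -> (R nor P)) nor (not Q xor (not S iff not Q)) = True nor False = False
Hence (A) is false.

(B): In symbols: (Q nor not P) xor (S xor (not R iff P))

not P = not False = True
Q nor not P = False nor True = False
not R = not False = True
not R iff P = True iff False = False
S xor (not R iff P) = False xor False = False
(Q nor not P) xor (S xor (not R iff P)) = False xor False = False
So (B) is false.

(C): Formalization: ((P nor Q) iff (R -> S)) nand not S

P nor Q = False nor False = True
R -> S = False -> False = True
(P nor Q) iff (R -> S) = True iff True = True
not S = not False = True
((P nor Q) iff (R -> S)) nand not S = True nand True = False
Thus (C) is false.

Count: 0.

0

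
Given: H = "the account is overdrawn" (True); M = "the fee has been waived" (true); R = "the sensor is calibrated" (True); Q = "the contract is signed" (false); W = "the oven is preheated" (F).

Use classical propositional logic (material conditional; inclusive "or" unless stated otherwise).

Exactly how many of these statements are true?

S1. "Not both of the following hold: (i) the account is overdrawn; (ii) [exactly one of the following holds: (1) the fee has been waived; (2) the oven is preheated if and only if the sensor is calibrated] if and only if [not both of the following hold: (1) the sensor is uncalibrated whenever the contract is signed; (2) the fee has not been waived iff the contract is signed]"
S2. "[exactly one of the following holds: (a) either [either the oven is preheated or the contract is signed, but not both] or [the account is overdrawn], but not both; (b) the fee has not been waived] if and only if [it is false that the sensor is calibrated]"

1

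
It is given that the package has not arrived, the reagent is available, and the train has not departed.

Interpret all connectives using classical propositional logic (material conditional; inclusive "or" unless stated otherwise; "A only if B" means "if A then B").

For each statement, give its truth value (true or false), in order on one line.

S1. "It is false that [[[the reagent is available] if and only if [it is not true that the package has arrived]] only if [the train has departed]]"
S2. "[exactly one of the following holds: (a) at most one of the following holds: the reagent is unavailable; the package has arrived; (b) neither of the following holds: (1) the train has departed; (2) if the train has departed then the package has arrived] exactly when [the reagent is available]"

S1 True / S2 True

Let Q = "the reagent is available" (T), P = "the package has arrived" (F), R = "the train has departed" (F).

S1: Parsed as ~((Q <-> ~P) -> R)

~P = ~F = T
Q <-> ~P = T <-> T = T
(Q <-> ~P) -> R = T -> F = F
~((Q <-> ~P) -> R) = ~F = T
Hence S1 is true.

S2: This is ((~Q nand P) xor (R nor (R -> P))) <-> Q.

~Q = ~T = F
~Q nand P = F nand F = T
R -> P = F -> F = T
R nor (R -> P) = F nor T = F
(~Q nand P) xor (R nor (R -> P)) = T xor F = T
((~Q nand P) xor (R nor (R -> P))) <-> Q = T <-> T = T
So S2 is true.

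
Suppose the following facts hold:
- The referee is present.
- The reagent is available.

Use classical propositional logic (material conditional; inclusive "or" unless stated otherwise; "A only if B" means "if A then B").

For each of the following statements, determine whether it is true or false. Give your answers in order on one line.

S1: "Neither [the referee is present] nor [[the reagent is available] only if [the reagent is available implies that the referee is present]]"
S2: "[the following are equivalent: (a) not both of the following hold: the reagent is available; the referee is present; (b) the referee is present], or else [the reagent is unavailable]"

S1 F, S2 F

Let P = "the referee is present" (T), Q = "the reagent is available" (T).

S1: Formalization: P ↓ (Q → (Q → P))

Q → P = T → T = T
Q → (Q → P) = T → T = T
P ↓ (Q → (Q → P)) = T ↓ T = F
Thus S1 is false.

S2: In symbols: ((Q ↑ P) ↔ P) ∨ ¬Q

Q ↑ P = T ↑ T = F
(Q ↑ P) ↔ P = F ↔ T = F
¬Q = ¬T = F
((Q ↑ P) ↔ P) ∨ ¬Q = F ∨ F = F
Thus S2 is false.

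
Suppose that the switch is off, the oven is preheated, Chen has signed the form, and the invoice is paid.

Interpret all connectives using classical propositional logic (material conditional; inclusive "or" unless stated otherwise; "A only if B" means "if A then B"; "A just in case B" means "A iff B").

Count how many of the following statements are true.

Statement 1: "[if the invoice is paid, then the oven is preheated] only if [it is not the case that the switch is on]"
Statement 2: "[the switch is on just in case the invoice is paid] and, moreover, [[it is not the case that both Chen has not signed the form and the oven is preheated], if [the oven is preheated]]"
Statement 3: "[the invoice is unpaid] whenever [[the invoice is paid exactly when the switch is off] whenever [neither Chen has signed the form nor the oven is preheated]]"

1

Let V = "the invoice is paid" (T), N = "the oven is preheated" (T), U = "the switch is on" (F), G = "Chen has signed the form" (T).

Statement 1: Parsed as (V -> N) -> ~U

V -> N = T -> T = T
~U = ~F = T
(V -> N) -> ~U = T -> T = T
So Statement 1 is true.

Statement 2: This is (U <-> V) & (N -> (~G nand N)).

U <-> V = F <-> T = F
~G = ~T = F
~G nand N = F nand T = T
N -> (~G nand N) = T -> T = T
(U <-> V) & (N -> (~G nand N)) = F & T = F
Thus Statement 2 is false.

Statement 3: In symbols: ((G nor N) -> (V <-> ~U)) -> ~V

G nor N = T nor T = F
~U = ~F = T
V <-> ~U = T <-> T = T
(G nor N) -> (V <-> ~U) = F -> T = T
~V = ~T = F
((G nor N) -> (V <-> ~U)) -> ~V = T -> F = F
So Statement 3 is false.

True statements: 1 (Statement 1).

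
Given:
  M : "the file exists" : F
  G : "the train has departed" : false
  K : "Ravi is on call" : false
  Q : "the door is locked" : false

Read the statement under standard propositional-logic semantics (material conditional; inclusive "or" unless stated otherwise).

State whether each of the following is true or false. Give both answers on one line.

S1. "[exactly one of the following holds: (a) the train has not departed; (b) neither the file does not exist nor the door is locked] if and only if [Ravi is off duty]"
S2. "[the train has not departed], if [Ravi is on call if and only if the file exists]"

S1 true; S2 true

S1: Formalization: (~G xor (~M nor Q)) <-> ~K

~G = ~F = T
~M = ~F = T
~M nor Q = T nor F = F
~G xor (~M nor Q) = T xor F = T
~K = ~F = T
(~G xor (~M nor Q)) <-> ~K = T <-> T = T
So S1 is true.

S2: Parsed as (K <-> M) -> ~G

K <-> M = F <-> F = T
~G = ~F = T
(K <-> M) -> ~G = T -> T = T
Thus S2 is true.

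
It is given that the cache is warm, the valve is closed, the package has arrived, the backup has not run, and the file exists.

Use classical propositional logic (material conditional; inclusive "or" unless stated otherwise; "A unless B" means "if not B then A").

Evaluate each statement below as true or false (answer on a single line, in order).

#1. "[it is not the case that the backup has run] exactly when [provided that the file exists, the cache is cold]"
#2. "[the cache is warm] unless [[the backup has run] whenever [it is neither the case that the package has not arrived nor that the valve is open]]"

Let S = "the backup has run" (F), U = "the file exists" (T), P = "the cache is warm" (T), R = "the package has arrived" (T), Q = "the valve is open" (F).

#1: Formalization: ~S <-> (U -> ~P)

~S = ~F = T
~P = ~T = F
U -> ~P = T -> F = F
~S <-> (U -> ~P) = T <-> F = F
So #1 is false.

#2: Parsed as P | ((~R nor Q) -> S)

~R = ~T = F
~R nor Q = F nor F = T
(~R nor Q) -> S = T -> F = F
P | ((~R nor Q) -> S) = T | F = T
Thus #2 is true.

#1 F; #2 T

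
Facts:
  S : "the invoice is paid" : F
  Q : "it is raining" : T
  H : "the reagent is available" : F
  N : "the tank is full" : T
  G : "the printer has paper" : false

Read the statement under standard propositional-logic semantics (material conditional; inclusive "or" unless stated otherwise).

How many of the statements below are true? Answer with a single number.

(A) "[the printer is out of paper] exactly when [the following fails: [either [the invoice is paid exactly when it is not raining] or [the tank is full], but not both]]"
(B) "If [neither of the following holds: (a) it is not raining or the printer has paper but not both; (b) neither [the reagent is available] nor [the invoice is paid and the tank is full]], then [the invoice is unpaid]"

2

(A): This is ~G <-> ~((S <-> ~Q) xor N).

~G = ~F = T
~Q = ~T = F
S <-> ~Q = F <-> F = T
(S <-> ~Q) xor N = T xor T = F
~((S <-> ~Q) xor N) = ~F = T
~G <-> ~((S <-> ~Q) xor N) = T <-> T = T
Thus (A) is true.

(B): Formalization: ((~Q xor G) nor (H nor (S & N))) -> ~S

~Q = ~T = F
~Q xor G = F xor F = F
S & N = F & T = F
H nor (S & N) = F nor F = T
(~Q xor G) nor (H nor (S & N)) = F nor T = F
~S = ~F = T
((~Q xor G) nor (H nor (S & N))) -> ~S = F -> T = T
Hence (B) is true.

Count: 2.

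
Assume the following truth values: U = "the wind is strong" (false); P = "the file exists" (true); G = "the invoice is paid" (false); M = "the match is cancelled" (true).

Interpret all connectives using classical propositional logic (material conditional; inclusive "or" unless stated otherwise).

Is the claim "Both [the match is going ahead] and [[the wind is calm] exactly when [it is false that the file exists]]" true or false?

Values: M=True, U=False, P=True.
Parsed as not M and (not U iff not P)

not M = not True = False
not U = not False = True
not P = not True = False
not U iff not P = True iff False = False
not M and (not U iff not P) = False and False = False

False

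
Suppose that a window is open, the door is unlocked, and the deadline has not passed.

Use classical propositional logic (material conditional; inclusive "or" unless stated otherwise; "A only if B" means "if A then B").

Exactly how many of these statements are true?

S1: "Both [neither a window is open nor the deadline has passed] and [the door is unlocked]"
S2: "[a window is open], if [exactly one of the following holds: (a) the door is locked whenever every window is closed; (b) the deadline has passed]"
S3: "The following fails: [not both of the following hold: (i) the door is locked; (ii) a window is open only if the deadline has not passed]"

1

Let M = "a window is open" (T), K = "the deadline has passed" (F), R = "the door is locked" (F).

S1: In symbols: (M nor K) & ~R

M nor K = T nor F = F
~R = ~F = T
(M nor K) & ~R = F & T = F
So S1 is false.

S2: Parsed as ((~M -> R) xor K) -> M

~M = ~T = F
~M -> R = F -> F = T
(~M -> R) xor K = T xor F = T
((~M -> R) xor K) -> M = T -> T = T
Hence S2 is true.

S3: Formalization: ~(R nand (M -> ~K))

~K = ~F = T
M -> ~K = T -> T = T
R nand (M -> ~K) = F nand T = T
~(R nand (M -> ~K)) = ~T = F
So S3 is false.

Count: 1.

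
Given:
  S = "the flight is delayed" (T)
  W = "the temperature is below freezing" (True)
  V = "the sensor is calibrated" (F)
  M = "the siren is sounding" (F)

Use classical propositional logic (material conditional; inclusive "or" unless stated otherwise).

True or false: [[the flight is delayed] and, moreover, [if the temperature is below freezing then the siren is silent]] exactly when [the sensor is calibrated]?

Parsed as (S and (W -> not M)) iff V

not M = not False = True
W -> not M = True -> True = True
S and (W -> not M) = True and True = True
(S and (W -> not M)) iff V = True iff False = False

The statement is false.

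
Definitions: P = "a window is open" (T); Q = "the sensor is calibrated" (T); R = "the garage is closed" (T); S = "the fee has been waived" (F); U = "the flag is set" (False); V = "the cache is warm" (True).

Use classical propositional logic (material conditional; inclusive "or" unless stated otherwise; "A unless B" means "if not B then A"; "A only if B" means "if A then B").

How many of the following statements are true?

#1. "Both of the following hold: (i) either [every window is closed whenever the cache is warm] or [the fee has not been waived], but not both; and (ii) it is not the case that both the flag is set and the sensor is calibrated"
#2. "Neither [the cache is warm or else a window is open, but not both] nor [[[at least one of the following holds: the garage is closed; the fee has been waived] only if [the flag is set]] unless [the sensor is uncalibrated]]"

#1: In symbols: ((V -> not P) xor not S) and (U nand Q)

not P = not True = False
V -> not P = True -> False = False
not S = not False = True
(V -> not P) xor not S = False xor True = True
U nand Q = False nand True = True
((V -> not P) xor not S) and (U nand Q) = True and True = True
Thus #1 is true.

#2: Parsed as (V xor P) nor (((R or S) -> U) or not Q)

V xor P = True xor True = False
R or S = True or False = True
(R or S) -> U = True -> False = False
not Q = not True = False
((R or S) -> U) or not Q = False or False = False
(V xor P) nor (((R or S) -> U) or not Q) = False nor False = True
Thus #2 is true.

True statements: 2.

2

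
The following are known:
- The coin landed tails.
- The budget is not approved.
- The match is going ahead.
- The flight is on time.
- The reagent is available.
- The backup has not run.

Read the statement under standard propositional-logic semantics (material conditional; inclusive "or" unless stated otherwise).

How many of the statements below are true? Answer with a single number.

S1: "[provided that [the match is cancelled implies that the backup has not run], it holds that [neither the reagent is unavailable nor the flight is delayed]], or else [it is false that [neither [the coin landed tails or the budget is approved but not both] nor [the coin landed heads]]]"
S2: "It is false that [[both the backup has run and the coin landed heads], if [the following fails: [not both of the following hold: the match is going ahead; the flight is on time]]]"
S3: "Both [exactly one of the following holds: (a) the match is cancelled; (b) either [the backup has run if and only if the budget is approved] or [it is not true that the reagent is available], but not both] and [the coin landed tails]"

3

Let R = "the match is cancelled" (F), V = "the backup has run" (F), U = "the reagent is available" (T), S = "the flight is delayed" (F), P = "the coin landed heads" (F), Q = "the budget is approved" (F).

S1: In symbols: ((R -> ~V) -> (~U nor S)) | ~((~P xor Q) nor P)

~V = ~F = T
R -> ~V = F -> T = T
~U = ~T = F
~U nor S = F nor F = T
(R -> ~V) -> (~U nor S) = T -> T = T
~P = ~F = T
~P xor Q = T xor F = T
(~P xor Q) nor P = T nor F = F
~((~P xor Q) nor P) = ~F = T
((R -> ~V) -> (~U nor S)) | ~((~P xor Q) nor P) = T | T = T
So S1 is true.

S2: Parsed as ~(~(~R nand ~S) -> (V & P))

~R = ~F = T
~S = ~F = T
~R nand ~S = T nand T = F
~(~R nand ~S) = ~F = T
V & P = F & F = F
~(~R nand ~S) -> (V & P) = T -> F = F
~(~(~R nand ~S) -> (V & P)) = ~F = T
Hence S2 is true.

S3: Parsed as (R xor ((V <-> Q) xor ~U)) & ~P

V <-> Q = F <-> F = T
~U = ~T = F
(V <-> Q) xor ~U = T xor F = T
R xor ((V <-> Q) xor ~U) = F xor T = T
~P = ~F = T
(R xor ((V <-> Q) xor ~U)) & ~P = T & T = T
Thus S3 is true.

True statements: 3 (S1, S2, S3).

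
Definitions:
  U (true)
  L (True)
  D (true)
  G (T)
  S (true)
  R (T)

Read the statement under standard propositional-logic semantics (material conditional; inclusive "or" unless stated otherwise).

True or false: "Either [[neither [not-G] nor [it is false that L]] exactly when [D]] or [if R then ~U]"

Values: G=True, L=True, D=True, R=True, U=True.
Parsed as ((not G nor not L) iff D) or (R -> not U)

not G = not True = False
not L = not True = False
not G nor not L = False nor False = True
(not G nor not L) iff D = True iff True = True
not U = not True = False
R -> not U = True -> False = False
((not G nor not L) iff D) or (R -> not U) = True or False = True

True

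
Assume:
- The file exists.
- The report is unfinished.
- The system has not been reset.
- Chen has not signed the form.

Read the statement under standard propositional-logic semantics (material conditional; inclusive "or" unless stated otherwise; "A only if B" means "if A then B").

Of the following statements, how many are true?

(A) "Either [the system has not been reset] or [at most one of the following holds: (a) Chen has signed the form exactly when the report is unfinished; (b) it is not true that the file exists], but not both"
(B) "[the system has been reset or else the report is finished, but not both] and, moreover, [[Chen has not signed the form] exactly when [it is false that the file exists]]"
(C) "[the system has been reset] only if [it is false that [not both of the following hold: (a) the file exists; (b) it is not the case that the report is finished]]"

1

Let U = "the system has been reset" (False), H = "Chen has signed the form" (False), N = "the report is finished" (False), D = "the file exists" (True).

(A): This is not U xor ((H iff not N) nand not D).

not U = not False = True
not N = not False = True
H iff not N = False iff True = False
not D = not True = False
(H iff not N) nand not D = False nand False = True
not U xor ((H iff not N) nand not D) = True xor True = False
Hence (A) is false.

(B): Formalization: (U xor N) and (not H iff not D)

U xor N = False xor False = False
not H = not False = True
not D = not True = False
not H iff not D = True iff False = False
(U xor N) and (not H iff not D) = False and False = False
Hence (B) is false.

(C): In symbols: U -> not (D nand not N)

not N = not False = True
D nand not N = True nand True = False
not (D nand not N) = not False = True
U -> not (D nand not N) = False -> True = True
Hence (C) is true.

True statements: 1.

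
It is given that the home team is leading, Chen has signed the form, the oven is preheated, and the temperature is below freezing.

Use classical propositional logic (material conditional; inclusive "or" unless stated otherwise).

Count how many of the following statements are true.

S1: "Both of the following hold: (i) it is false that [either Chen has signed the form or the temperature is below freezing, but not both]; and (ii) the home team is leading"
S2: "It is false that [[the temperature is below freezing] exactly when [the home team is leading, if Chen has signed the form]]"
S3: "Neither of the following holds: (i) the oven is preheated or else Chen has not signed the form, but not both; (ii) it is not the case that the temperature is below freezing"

1

Let M = "Chen has signed the form" (T), N = "the temperature is below freezing" (T), S = "the home team is leading" (T), U = "the oven is preheated" (T).

S1: This is ¬(M ⊕ N) ∧ S.

M ⊕ N = T ⊕ T = F
¬(M ⊕ N) = ¬F = T
¬(M ⊕ N) ∧ S = T ∧ T = T
So S1 is true.

S2: Formalization: ¬(N ↔ (M → S))

M → S = T → T = T
N ↔ (M → S) = T ↔ T = T
¬(N ↔ (M → S)) = ¬T = F
Hence S2 is false.

S3: In symbols: (U ⊕ ¬M) ↓ ¬N

¬M = ¬T = F
U ⊕ ¬M = T ⊕ F = T
¬N = ¬T = F
(U ⊕ ¬M) ↓ ¬N = T ↓ F = F
So S3 is false.

Count: 1.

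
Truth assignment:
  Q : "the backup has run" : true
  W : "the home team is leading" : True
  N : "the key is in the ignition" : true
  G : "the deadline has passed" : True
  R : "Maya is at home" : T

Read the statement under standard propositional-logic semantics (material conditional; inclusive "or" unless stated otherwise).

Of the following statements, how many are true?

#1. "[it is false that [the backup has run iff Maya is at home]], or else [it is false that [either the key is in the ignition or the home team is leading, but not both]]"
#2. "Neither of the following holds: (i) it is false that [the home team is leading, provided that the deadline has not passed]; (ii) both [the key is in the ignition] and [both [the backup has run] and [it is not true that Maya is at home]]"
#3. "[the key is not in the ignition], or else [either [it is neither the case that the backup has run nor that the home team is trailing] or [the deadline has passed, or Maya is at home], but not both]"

#1: This is not (Q iff R) or not (N xor W).

Q iff R = True iff True = True
not (Q iff R) = not True = False
N xor W = True xor True = False
not (N xor W) = not False = True
not (Q iff R) or not (N xor W) = False or True = True
Hence #1 is true.

#2: Parsed as not (not G -> W) nor (N and (Q and not R))

not G = not True = False
not G -> W = False -> True = True
not (not G -> W) = not True = False
not R = not True = False
Q and not R = True and False = False
N and (Q and not R) = True and False = False
not (not G -> W) nor (N and (Q and not R)) = False nor False = True
Hence #2 is true.

#3: Formalization: not N or ((Q nor not W) xor (G or R))

not N = not True = False
not W = not True = False
Q nor not W = True nor False = False
G or R = True or True = True
(Q nor not W) xor (G or R) = False xor True = True
not N or ((Q nor not W) xor (G or R)) = False or True = True
Hence #3 is true.

3 of the 3 statements are true.

3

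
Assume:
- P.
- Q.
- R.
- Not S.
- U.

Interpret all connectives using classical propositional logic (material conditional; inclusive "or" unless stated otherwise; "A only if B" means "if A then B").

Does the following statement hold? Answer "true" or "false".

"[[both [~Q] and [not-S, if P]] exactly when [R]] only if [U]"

True

This is ((¬Q ∧ (P → ¬S)) ↔ R) → U.

¬Q = ¬T = F
¬S = ¬F = T
P → ¬S = T → T = T
¬Q ∧ (P → ¬S) = F ∧ T = F
(¬Q ∧ (P → ¬S)) ↔ R = F ↔ T = F
((¬Q ∧ (P → ¬S)) ↔ R) → U = F → T = T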